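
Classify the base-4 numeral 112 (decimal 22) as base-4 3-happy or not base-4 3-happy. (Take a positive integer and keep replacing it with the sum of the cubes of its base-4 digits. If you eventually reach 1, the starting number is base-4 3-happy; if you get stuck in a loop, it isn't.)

base-4 3-happy

22 = (1,1,2)_4 → 10
10 = (2,2)_4 → 16
16 = (1,0,0)_4 → 1  — reached 1.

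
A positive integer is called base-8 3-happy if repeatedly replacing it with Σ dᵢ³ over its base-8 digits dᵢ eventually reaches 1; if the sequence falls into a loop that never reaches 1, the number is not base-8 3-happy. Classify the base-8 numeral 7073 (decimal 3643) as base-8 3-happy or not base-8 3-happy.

3643 = (7,0,7,3)_8 → 7³ + 0³ + 7³ + 3³ = 713
713 = (1,3,1,1)_8 → 1³ + 3³ + 1³ + 1³ = 30
30 = (3,6)_8 → 3³ + 6³ = 243
243 = (3,6,3)_8 → 3³ + 6³ + 3³ = 270
270 = (4,1,6)_8 → 4³ + 1³ + 6³ = 281
281 = (4,3,1)_8 → 4³ + 3³ + 1³ = 92
92 = (1,3,4)_8 → 1³ + 3³ + 4³ = 92  — 92 already seen; the sequence cycles without reaching 1.

not base-8 3-happy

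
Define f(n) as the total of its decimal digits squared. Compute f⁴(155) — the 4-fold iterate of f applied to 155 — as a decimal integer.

155 → 51
51 → 26
26 → 40
40 → 16

16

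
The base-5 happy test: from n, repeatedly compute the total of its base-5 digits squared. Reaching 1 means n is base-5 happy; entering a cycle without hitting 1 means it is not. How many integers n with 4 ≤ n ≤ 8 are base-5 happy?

2

4: 4 → 16 → 10 → 4  (repeats 4)
5: 5 → 1  (reaches 1)
6: 6 → 2 → 4 → 16 → 10 → 4  (repeats 4)
7: 7 → 5 → 1  (reaches 1)
8: 8 → 10 → 4 → 16 → 10  (repeats 10)
base-5 happy: 5, 7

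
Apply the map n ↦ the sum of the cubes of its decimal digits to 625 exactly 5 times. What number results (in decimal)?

625 → 6³ + 2³ + 5³ = 349
349 → 3³ + 4³ + 9³ = 820
820 → 8³ + 2³ + 0³ = 520
520 → 5³ + 2³ + 0³ = 133
133 → 1³ + 3³ + 3³ = 55

55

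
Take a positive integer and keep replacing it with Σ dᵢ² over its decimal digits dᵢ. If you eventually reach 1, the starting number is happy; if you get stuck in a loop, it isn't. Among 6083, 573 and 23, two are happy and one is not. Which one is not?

573

6083: 6083 → 109 → 82 → 68 → 100 → 1  — reaches 1 (happy)
573: 573 → 83 → 73 → 58 → 89 → 145 → 42 → 20 → 4 → 16 → 37 → 58  — repeats 58 (not happy)
23: 23 → 13 → 10 → 1  — reaches 1 (happy)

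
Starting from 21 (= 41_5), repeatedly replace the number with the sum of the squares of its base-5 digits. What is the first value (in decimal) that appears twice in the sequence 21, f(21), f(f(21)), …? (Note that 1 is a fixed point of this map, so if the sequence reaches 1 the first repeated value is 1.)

13

21 = (4,1)_5 → 4² + 1² = 16 + 1 = 17
17 = (3,2)_5 → 3² + 2² = 9 + 4 = 13
13 = (2,3)_5 → 2² + 3² = 4 + 9 = 13  — 13 already appeared earlier.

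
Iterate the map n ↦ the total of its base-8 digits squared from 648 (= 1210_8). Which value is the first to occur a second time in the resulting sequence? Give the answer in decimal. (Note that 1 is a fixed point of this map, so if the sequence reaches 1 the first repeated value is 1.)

648 = (1,2,1,0)_8 → 1² + 2² + 1² + 0² = 6
6 = (6)_8 → 6² = 36
36 = (4,4)_8 → 4² + 4² = 32
32 = (4,0)_8 → 4² + 0² = 16
16 = (2,0)_8 → 2² + 0² = 4
4 = (4)_8 → 4² = 16  — 16 already appeared earlier.

16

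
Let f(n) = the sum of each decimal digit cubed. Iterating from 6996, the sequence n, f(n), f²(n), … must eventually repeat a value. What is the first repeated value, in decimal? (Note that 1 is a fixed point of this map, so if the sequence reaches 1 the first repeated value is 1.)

153

6996 → 6³ + 9³ + 9³ + 6³ = 1890
1890 → 1³ + 8³ + 9³ + 0³ = 1242
1242 → 1³ + 2³ + 4³ + 2³ = 81
81 → 8³ + 1³ = 513
513 → 5³ + 1³ + 3³ = 153
153 → 1³ + 5³ + 3³ = 153  — 153 already appeared earlier.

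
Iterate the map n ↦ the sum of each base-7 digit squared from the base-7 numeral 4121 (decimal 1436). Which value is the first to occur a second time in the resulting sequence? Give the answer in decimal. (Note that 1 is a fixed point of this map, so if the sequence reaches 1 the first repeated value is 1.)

1436 = (4,1,2,1)_7 → 4² + 1² + 2² + 1² = 16 + 1 + 4 + 1 = 22
22 = (3,1)_7 → 3² + 1² = 9 + 1 = 10
10 = (1,3)_7 → 1² + 3² = 1 + 9 = 10  — 10 already appeared earlier.

10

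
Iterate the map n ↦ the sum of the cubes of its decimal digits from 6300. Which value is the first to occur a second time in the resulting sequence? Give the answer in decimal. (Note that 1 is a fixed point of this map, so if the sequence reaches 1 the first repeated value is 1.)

153

6300 → 6³ + 3³ + 0³ + 0³ = 216 + 27 + 0 + 0 = 243
243 → 2³ + 4³ + 3³ = 8 + 64 + 27 = 99
99 → 9³ + 9³ = 729 + 729 = 1458
1458 → 1³ + 4³ + 5³ + 8³ = 1 + 64 + 125 + 512 = 702
702 → 7³ + 0³ + 2³ = 343 + 0 + 8 = 351
351 → 3³ + 5³ + 1³ = 27 + 125 + 1 = 153
153 → 1³ + 5³ + 3³ = 1 + 125 + 27 = 153  — 153 already appeared earlier.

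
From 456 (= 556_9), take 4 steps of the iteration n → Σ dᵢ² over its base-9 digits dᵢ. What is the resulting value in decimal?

74

456 = (5,5,6)_9 → 5² + 5² + 6² = 25 + 25 + 36 = 86
86 = (1,0,5)_9 → 1² + 0² + 5² = 1 + 0 + 25 = 26
26 = (2,8)_9 → 2² + 8² = 4 + 64 = 68
68 = (7,5)_9 → 7² + 5² = 49 + 25 = 74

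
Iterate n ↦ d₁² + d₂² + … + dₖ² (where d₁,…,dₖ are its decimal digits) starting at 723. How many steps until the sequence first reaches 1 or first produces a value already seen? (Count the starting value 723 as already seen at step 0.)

11

723 → 7² + 2² + 3² = 49 + 4 + 9 = 62
62 → 6² + 2² = 36 + 4 = 40
40 → 4² + 0² = 16 + 0 = 16
16 → 1² + 6² = 1 + 36 = 37
37 → 3² + 7² = 9 + 49 = 58
58 → 5² + 8² = 25 + 64 = 89
89 → 8² + 9² = 64 + 81 = 145
145 → 1² + 4² + 5² = 1 + 16 + 25 = 42
42 → 4² + 2² = 16 + 4 = 20
20 → 2² + 0² = 4 + 0 = 4
4 → 4² = 16  — 16 repeats.
That took 11 steps.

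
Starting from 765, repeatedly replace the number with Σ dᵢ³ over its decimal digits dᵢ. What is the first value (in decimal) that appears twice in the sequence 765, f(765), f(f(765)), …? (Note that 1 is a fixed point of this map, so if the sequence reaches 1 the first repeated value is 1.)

153

765 → 7³ + 6³ + 5³ = 343 + 216 + 125 = 684
684 → 6³ + 8³ + 4³ = 216 + 512 + 64 = 792
792 → 7³ + 9³ + 2³ = 343 + 729 + 8 = 1080
1080 → 1³ + 0³ + 8³ + 0³ = 1 + 0 + 512 + 0 = 513
513 → 5³ + 1³ + 3³ = 125 + 1 + 27 = 153
153 → 1³ + 5³ + 3³ = 1 + 125 + 27 = 153  — 153 already appeared earlier.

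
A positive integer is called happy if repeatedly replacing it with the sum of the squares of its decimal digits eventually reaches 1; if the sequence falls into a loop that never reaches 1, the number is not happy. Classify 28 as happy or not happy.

28 → 2² + 8² = 4 + 64 = 68
68 → 6² + 8² = 36 + 64 = 100
100 → 1² + 0² + 0² = 1 + 0 + 0 = 1  — reached 1.

happy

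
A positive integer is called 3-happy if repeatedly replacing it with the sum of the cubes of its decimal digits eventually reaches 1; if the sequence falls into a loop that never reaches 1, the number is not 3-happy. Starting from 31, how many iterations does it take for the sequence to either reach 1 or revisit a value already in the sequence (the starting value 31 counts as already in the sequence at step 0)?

6

31 → 3³ + 1³ = 27 + 1 = 28
28 → 2³ + 8³ = 8 + 512 = 520
520 → 5³ + 2³ + 0³ = 125 + 8 + 0 = 133
133 → 1³ + 3³ + 3³ = 1 + 27 + 27 = 55
55 → 5³ + 5³ = 125 + 125 = 250
250 → 2³ + 5³ + 0³ = 8 + 125 + 0 = 133  — 133 repeats.
That took 6 steps.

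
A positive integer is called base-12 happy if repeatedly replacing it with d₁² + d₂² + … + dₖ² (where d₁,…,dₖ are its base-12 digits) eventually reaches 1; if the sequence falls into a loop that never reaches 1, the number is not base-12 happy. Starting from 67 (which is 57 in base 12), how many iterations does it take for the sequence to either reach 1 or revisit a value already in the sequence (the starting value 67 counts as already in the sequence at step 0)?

67 = (5,7)_12 → 5² + 7² = 25 + 49 = 74
74 = (6,2)_12 → 6² + 2² = 36 + 4 = 40
40 = (3,4)_12 → 3² + 4² = 9 + 16 = 25
25 = (2,1)_12 → 2² + 1² = 4 + 1 = 5
5 = (5)_12 → 5² = 25  — 25 repeats.
That took 5 steps.

5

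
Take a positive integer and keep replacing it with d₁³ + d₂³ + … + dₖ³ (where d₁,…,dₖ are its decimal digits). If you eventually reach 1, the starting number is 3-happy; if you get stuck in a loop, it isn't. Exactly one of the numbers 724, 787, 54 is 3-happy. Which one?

724: 724 → 415 → 190 → 730 → 370 → 370  — repeats 370 (not 3-happy)
787: 787 → 1198 → 1243 → 100 → 1  — reaches 1 (3-happy)
54: 54 → 189 → 1242 → 81 → 513 → 153 → 153  — repeats 153 (not 3-happy)

787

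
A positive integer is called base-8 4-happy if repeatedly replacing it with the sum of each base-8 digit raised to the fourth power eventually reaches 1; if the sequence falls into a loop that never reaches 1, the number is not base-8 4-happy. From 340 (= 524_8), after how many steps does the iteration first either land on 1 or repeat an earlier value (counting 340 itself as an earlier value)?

340 = (5,2,4)_8 → 5⁴ + 2⁴ + 4⁴ = 625 + 16 + 256 = 897
897 = (1,6,0,1)_8 → 1⁴ + 6⁴ + 0⁴ + 1⁴ = 1 + 1296 + 0 + 1 = 1298
1298 = (2,4,2,2)_8 → 2⁴ + 4⁴ + 2⁴ + 2⁴ = 16 + 256 + 16 + 16 = 304
304 = (4,6,0)_8 → 4⁴ + 6⁴ + 0⁴ = 256 + 1296 + 0 = 1552
1552 = (3,0,2,0)_8 → 3⁴ + 0⁴ + 2⁴ + 0⁴ = 81 + 0 + 16 + 0 = 97
97 = (1,4,1)_8 → 1⁴ + 4⁴ + 1⁴ = 1 + 256 + 1 = 258
258 = (4,0,2)_8 → 4⁴ + 0⁴ + 2⁴ = 256 + 0 + 16 = 272
272 = (4,2,0)_8 → 4⁴ + 2⁴ + 0⁴ = 256 + 16 + 0 = 272  — 272 repeats.
That took 8 steps.

8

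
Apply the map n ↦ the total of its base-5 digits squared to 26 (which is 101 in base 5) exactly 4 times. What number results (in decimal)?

26 = (1,0,1)_5 → 1² + 0² + 1² = 2
2 = (2)_5 → 2² = 4
4 = (4)_5 → 4² = 16
16 = (3,1)_5 → 3² + 1² = 10

10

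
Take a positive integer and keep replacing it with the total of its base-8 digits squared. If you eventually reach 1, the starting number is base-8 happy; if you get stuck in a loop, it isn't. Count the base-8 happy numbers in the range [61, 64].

61: 61 → 74 → 6 → 36 → 32 → 16 → 4 → 16  (repeats 16)
62: 62 → 85 → 30 → 45 → 50 → 40 → 25 → 10 → 5 → 25  (repeats 25)
63: 63 → 98 → 21 → 29 → 34 → 20 → 20  (repeats 20)
64: 64 → 1  (reaches 1)
base-8 happy: 64

1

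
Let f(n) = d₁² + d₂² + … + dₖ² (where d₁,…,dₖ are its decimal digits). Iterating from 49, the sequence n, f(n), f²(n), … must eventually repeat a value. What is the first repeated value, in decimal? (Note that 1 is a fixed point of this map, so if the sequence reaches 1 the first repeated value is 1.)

49 → 4² + 9² = 16 + 81 = 97
97 → 9² + 7² = 81 + 49 = 130
130 → 1² + 3² + 0² = 1 + 9 + 0 = 10
10 → 1² + 0² = 1 + 0 = 1  — reached the fixed point 1.
1 → 1, so 1 is the first repeated value.

1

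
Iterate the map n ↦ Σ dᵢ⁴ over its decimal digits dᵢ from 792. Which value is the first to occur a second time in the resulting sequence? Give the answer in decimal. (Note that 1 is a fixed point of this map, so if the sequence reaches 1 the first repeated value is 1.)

792 → 7⁴ + 9⁴ + 2⁴ = 2401 + 6561 + 16 = 8978
8978 → 8⁴ + 9⁴ + 7⁴ + 8⁴ = 4096 + 6561 + 2401 + 4096 = 17154
17154 → 1⁴ + 7⁴ + 1⁴ + 5⁴ + 4⁴ = 1 + 2401 + 1 + 625 + 256 = 3284
3284 → 3⁴ + 2⁴ + 8⁴ + 4⁴ = 81 + 16 + 4096 + 256 = 4449
4449 → 4⁴ + 4⁴ + 4⁴ + 9⁴ = 256 + 256 + 256 + 6561 = 7329
7329 → 7⁴ + 3⁴ + 2⁴ + 9⁴ = 2401 + 81 + 16 + 6561 = 9059
9059 → 9⁴ + 0⁴ + 5⁴ + 9⁴ = 6561 + 0 + 625 + 6561 = 13747
13747 → 1⁴ + 3⁴ + 7⁴ + 4⁴ + 7⁴ = 1 + 81 + 2401 + 256 + 2401 = 5140
5140 → 5⁴ + 1⁴ + 4⁴ + 0⁴ = 625 + 1 + 256 + 0 = 882
882 → 8⁴ + 8⁴ + 2⁴ = 4096 + 4096 + 16 = 8208
8208 → 8⁴ + 2⁴ + 0⁴ + 8⁴ = 4096 + 16 + 0 + 4096 = 8208  — 8208 already appeared earlier.

8208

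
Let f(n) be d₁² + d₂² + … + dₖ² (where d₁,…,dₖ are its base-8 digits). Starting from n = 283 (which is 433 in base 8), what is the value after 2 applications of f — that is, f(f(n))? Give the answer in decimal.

283 = (4,3,3)_8 → 34
34 = (4,2)_8 → 20

20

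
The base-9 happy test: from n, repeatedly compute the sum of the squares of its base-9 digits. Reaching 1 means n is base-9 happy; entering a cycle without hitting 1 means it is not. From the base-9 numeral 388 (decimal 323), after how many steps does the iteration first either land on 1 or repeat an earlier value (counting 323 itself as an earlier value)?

3

323 = (3,8,8)_9 → 3² + 8² + 8² = 9 + 64 + 64 = 137
137 = (1,6,2)_9 → 1² + 6² + 2² = 1 + 36 + 4 = 41
41 = (4,5)_9 → 4² + 5² = 16 + 25 = 41  — 41 repeats.
That took 3 steps.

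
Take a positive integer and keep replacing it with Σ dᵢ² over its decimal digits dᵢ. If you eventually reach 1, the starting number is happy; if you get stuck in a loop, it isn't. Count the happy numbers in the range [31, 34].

31: 31 → 10 → 1  (reaches 1)
32: 32 → 13 → 10 → 1  (reaches 1)
33: 33 → 18 → 65 → 61 → 37 → 58 → 89 → 145 → 42 → 20 → 4 → 16 → 37  (repeats 37)
34: 34 → 25 → 29 → 85 → 89 → 145 → 42 → 20 → 4 → 16 → 37 → 58 → 89  (repeats 89)
happy: 31, 32

2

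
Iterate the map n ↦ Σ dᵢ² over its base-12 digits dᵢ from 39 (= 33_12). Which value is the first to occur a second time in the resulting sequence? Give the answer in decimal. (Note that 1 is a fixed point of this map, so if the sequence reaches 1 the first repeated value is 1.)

39 = (3,3)_12 → 3² + 3² = 18
18 = (1,6)_12 → 1² + 6² = 37
37 = (3,1)_12 → 3² + 1² = 10
10 = (10)_12 → 10² = 100
100 = (8,4)_12 → 8² + 4² = 80
80 = (6,8)_12 → 6² + 8² = 100  — 100 already appeared earlier.

100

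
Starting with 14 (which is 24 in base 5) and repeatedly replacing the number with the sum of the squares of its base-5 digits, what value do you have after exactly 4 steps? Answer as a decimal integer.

4

14 = (2,4)_5 → 20
20 = (4,0)_5 → 16
16 = (3,1)_5 → 10
10 = (2,0)_5 → 4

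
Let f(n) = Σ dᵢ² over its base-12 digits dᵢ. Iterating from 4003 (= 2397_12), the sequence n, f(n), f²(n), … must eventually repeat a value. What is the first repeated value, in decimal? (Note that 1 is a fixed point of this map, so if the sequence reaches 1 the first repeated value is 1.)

164

4003 = (2,3,9,7)_12 → 2² + 3² + 9² + 7² = 4 + 9 + 81 + 49 = 143
143 = (11,11)_12 → 11² + 11² = 121 + 121 = 242
242 = (1,8,2)_12 → 1² + 8² + 2² = 1 + 64 + 4 = 69
69 = (5,9)_12 → 5² + 9² = 25 + 81 = 106
106 = (8,10)_12 → 8² + 10² = 64 + 100 = 164
164 = (1,1,8)_12 → 1² + 1² + 8² = 1 + 1 + 64 = 66
66 = (5,6)_12 → 5² + 6² = 25 + 36 = 61
61 = (5,1)_12 → 5² + 1² = 25 + 1 = 26
26 = (2,2)_12 → 2² + 2² = 4 + 4 = 8
8 = (8)_12 → 8² = 64
64 = (5,4)_12 → 5² + 4² = 25 + 16 = 41
41 = (3,5)_12 → 3² + 5² = 9 + 25 = 34
34 = (2,10)_12 → 2² + 10² = 4 + 100 = 104
104 = (8,8)_12 → 8² + 8² = 64 + 64 = 128
128 = (10,8)_12 → 10² + 8² = 100 + 64 = 164  — 164 already appeared earlier.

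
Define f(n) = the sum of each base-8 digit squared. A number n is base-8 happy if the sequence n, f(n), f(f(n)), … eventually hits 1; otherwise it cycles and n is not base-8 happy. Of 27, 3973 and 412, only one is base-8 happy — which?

27

27: 27 → 18 → 8 → 1  — reaches 1 (base-8 happy)
3973: 3973 → 110 → 62 → 85 → 30 → 45 → 50 → 40 → 25 → 10 → 5 → 25  — repeats 25 (not base-8 happy)
412: 412 → 61 → 74 → 6 → 36 → 32 → 16 → 4 → 16  — repeats 16 (not base-8 happy)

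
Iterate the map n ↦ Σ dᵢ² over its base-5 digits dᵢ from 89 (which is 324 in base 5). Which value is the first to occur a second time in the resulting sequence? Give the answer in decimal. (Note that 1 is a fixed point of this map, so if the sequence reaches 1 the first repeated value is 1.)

89 = (3,2,4)_5 → 3² + 2² + 4² = 29
29 = (1,0,4)_5 → 1² + 0² + 4² = 17
17 = (3,2)_5 → 3² + 2² = 13
13 = (2,3)_5 → 2² + 3² = 13  — 13 already appeared earlier.

13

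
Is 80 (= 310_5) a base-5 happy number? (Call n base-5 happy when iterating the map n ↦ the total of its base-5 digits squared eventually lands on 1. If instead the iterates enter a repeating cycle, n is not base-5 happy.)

not base-5 happy

80 = (3,1,0)_5 → 3² + 1² + 0² = 10
10 = (2,0)_5 → 2² + 0² = 4
4 = (4)_5 → 4² = 16
16 = (3,1)_5 → 3² + 1² = 10  — 10 already seen; the sequence cycles without reaching 1.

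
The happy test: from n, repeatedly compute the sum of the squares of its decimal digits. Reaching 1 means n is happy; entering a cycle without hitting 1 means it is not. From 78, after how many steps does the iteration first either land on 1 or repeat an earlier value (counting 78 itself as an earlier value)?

78 → 7² + 8² = 49 + 64 = 113
113 → 1² + 1² + 3² = 1 + 1 + 9 = 11
11 → 1² + 1² = 1 + 1 = 2
2 → 2² = 4
4 → 4² = 16
16 → 1² + 6² = 1 + 36 = 37
37 → 3² + 7² = 9 + 49 = 58
58 → 5² + 8² = 25 + 64 = 89
89 → 8² + 9² = 64 + 81 = 145
145 → 1² + 4² + 5² = 1 + 16 + 25 = 42
42 → 4² + 2² = 16 + 4 = 20
20 → 2² + 0² = 4 + 0 = 4  — 4 repeats.
That took 12 steps.

12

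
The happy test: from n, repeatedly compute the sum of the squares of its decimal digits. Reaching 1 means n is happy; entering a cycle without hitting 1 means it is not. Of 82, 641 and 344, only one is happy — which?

82: 82 → 68 → 100 → 1  — reaches 1 (happy)
641: 641 → 53 → 34 → 25 → 29 → 85 → 89 → 145 → 42 → 20 → 4 → 16 → 37 → 58 → 89  — repeats 89 (not happy)
344: 344 → 41 → 17 → 50 → 25 → 29 → 85 → 89 → 145 → 42 → 20 → 4 → 16 → 37 → 58 → 89  — repeats 89 (not happy)

82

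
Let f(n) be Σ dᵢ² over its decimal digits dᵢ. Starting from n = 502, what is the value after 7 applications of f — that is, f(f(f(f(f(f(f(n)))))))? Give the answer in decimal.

4

502 → 5² + 0² + 2² = 29
29 → 2² + 9² = 85
85 → 8² + 5² = 89
89 → 8² + 9² = 145
145 → 1² + 4² + 5² = 42
42 → 4² + 2² = 20
20 → 2² + 0² = 4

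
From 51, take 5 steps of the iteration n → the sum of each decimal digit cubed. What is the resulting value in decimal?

432

51 → 5³ + 1³ = 126
126 → 1³ + 2³ + 6³ = 225
225 → 2³ + 2³ + 5³ = 141
141 → 1³ + 4³ + 1³ = 66
66 → 6³ + 6³ = 432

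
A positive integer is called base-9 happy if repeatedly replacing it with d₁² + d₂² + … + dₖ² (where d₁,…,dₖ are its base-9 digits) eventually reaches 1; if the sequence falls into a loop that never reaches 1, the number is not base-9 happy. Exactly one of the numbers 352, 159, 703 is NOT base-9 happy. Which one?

352: 352 → 26 → 68 → 74 → 68  — repeats 68 (not base-9 happy)
159: 159 → 101 → 9 → 1  — reaches 1 (base-9 happy)
703: 703 → 101 → 9 → 1  — reaches 1 (base-9 happy)

352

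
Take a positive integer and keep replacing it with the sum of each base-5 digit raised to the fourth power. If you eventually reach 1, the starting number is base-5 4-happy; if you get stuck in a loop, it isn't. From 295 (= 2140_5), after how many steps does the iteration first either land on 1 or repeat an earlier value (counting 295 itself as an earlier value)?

3

295 = (2,1,4,0)_5 → 2⁴ + 1⁴ + 4⁴ + 0⁴ = 273
273 = (2,0,4,3)_5 → 2⁴ + 0⁴ + 4⁴ + 3⁴ = 353
353 = (2,4,0,3)_5 → 2⁴ + 4⁴ + 0⁴ + 3⁴ = 353  — 353 repeats.
That took 3 steps.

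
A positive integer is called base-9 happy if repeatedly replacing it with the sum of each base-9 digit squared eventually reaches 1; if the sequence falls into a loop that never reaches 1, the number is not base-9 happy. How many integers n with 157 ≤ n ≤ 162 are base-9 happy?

2

157: 157 → 81 → 1  — base-9 happy
158: 158 → 90 → 2 → 4 → 16 → 50 → 50  — not base-9 happy
159: 159 → 101 → 9 → 1  — base-9 happy
160: 160 → 114 → 46 → 26 → 68 → 74 → 68  — not base-9 happy
161: 161 → 129 → 35 → 73 → 65 → 53 → 89 → 65  — not base-9 happy
162: 162 → 4 → 16 → 50 → 50  — not base-9 happy
base-9 happy: 157, 159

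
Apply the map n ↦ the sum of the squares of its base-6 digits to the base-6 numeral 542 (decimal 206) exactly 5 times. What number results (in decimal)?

13

206 = (5,4,2)_6 → 5² + 4² + 2² = 25 + 16 + 4 = 45
45 = (1,1,3)_6 → 1² + 1² + 3² = 1 + 1 + 9 = 11
11 = (1,5)_6 → 1² + 5² = 1 + 25 = 26
26 = (4,2)_6 → 4² + 2² = 16 + 4 = 20
20 = (3,2)_6 → 3² + 2² = 9 + 4 = 13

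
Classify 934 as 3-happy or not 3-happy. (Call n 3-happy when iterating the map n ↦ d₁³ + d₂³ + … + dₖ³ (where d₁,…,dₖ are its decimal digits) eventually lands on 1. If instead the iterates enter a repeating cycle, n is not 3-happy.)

934 → 9³ + 3³ + 4³ = 820
820 → 8³ + 2³ + 0³ = 520
520 → 5³ + 2³ + 0³ = 133
133 → 1³ + 3³ + 3³ = 55
55 → 5³ + 5³ = 250
250 → 2³ + 5³ + 0³ = 133  — 133 already seen; the sequence cycles without reaching 1.

not 3-happy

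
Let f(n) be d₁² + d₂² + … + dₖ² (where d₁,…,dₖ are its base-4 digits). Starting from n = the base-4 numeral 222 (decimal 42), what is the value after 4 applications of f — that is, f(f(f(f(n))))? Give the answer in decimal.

2

42 = (2,2,2)_4 → 2² + 2² + 2² = 12
12 = (3,0)_4 → 3² + 0² = 9
9 = (2,1)_4 → 2² + 1² = 5
5 = (1,1)_4 → 1² + 1² = 2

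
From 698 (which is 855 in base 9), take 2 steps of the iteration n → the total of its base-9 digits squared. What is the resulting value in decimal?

698 = (8,5,5)_9 → 8² + 5² + 5² = 64 + 25 + 25 = 114
114 = (1,3,6)_9 → 1² + 3² + 6² = 1 + 9 + 36 = 46

46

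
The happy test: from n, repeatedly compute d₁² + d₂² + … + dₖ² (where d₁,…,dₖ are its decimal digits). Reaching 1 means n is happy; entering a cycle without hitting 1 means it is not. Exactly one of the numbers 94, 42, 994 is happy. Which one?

94: 94 → 97 → 130 → 10 → 1  — reaches 1 (happy)
42: 42 → 20 → 4 → 16 → 37 → 58 → 89 → 145 → 42  — repeats 42 (not happy)
994: 994 → 178 → 114 → 18 → 65 → 61 → 37 → 58 → 89 → 145 → 42 → 20 → 4 → 16 → 37  — repeats 37 (not happy)

94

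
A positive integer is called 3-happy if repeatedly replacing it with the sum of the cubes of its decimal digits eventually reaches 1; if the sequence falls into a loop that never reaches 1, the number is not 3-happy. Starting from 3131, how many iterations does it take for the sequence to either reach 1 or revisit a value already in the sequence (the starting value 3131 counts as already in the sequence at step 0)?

7

3131 → 56
56 → 341
341 → 92
92 → 737
737 → 713
713 → 371
371 → 371  — 371 repeats.
That took 7 steps.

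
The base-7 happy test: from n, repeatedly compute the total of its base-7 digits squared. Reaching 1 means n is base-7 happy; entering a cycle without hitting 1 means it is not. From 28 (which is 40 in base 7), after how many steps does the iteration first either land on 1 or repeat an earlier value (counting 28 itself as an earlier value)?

28 = (4,0)_7 → 4² + 0² = 16 + 0 = 16
16 = (2,2)_7 → 2² + 2² = 4 + 4 = 8
8 = (1,1)_7 → 1² + 1² = 1 + 1 = 2
2 = (2)_7 → 2² = 4
4 = (4)_7 → 4² = 16  — 16 repeats.
That took 5 steps.

5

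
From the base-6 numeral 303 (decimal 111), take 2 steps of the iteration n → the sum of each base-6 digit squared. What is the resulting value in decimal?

111 = (3,0,3)_6 → 3² + 0² + 3² = 9 + 0 + 9 = 18
18 = (3,0)_6 → 3² + 0² = 9 + 0 = 9

9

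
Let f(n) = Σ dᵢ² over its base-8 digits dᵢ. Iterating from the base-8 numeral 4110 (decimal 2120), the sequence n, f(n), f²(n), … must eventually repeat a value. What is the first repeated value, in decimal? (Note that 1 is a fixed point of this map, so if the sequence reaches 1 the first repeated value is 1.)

1

2120 = (4,1,1,0)_8 → 18
18 = (2,2)_8 → 8
8 = (1,0)_8 → 1  — reached the fixed point 1.
1 → 1, so 1 is the first repeated value.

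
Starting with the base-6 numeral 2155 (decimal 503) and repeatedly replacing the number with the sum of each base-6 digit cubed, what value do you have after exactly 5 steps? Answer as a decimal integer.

81

503 = (2,1,5,5)_6 → 2³ + 1³ + 5³ + 5³ = 259
259 = (1,1,1,1)_6 → 1³ + 1³ + 1³ + 1³ = 4
4 = (4)_6 → 4³ = 64
64 = (1,4,4)_6 → 1³ + 4³ + 4³ = 129
129 = (3,3,3)_6 → 3³ + 3³ + 3³ = 81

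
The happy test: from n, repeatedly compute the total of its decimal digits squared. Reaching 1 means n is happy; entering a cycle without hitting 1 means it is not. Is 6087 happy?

6087 → 6² + 0² + 8² + 7² = 149
149 → 1² + 4² + 9² = 98
98 → 9² + 8² = 145
145 → 1² + 4² + 5² = 42
42 → 4² + 2² = 20
20 → 2² + 0² = 4
4 → 4² = 16
16 → 1² + 6² = 37
37 → 3² + 7² = 58
58 → 5² + 8² = 89
89 → 8² + 9² = 145  — 145 already seen; the sequence cycles without reaching 1.

not happy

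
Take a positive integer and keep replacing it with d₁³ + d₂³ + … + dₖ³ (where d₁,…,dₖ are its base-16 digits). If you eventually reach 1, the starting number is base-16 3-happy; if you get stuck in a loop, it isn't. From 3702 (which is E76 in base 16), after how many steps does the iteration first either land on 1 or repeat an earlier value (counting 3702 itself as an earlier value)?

11

3702 = (14,7,6)_16 → 14³ + 7³ + 6³ = 3303
3303 = (12,14,7)_16 → 12³ + 14³ + 7³ = 4815
4815 = (1,2,12,15)_16 → 1³ + 2³ + 12³ + 15³ = 5112
5112 = (1,3,15,8)_16 → 1³ + 3³ + 15³ + 8³ = 3915
3915 = (15,4,11)_16 → 15³ + 4³ + 11³ = 4770
4770 = (1,2,10,2)_16 → 1³ + 2³ + 10³ + 2³ = 1017
1017 = (3,15,9)_16 → 3³ + 15³ + 9³ = 4131
4131 = (1,0,2,3)_16 → 1³ + 0³ + 2³ + 3³ = 36
36 = (2,4)_16 → 2³ + 4³ = 72
72 = (4,8)_16 → 4³ + 8³ = 576
576 = (2,4,0)_16 → 2³ + 4³ + 0³ = 72  — 72 repeats.
That took 11 steps.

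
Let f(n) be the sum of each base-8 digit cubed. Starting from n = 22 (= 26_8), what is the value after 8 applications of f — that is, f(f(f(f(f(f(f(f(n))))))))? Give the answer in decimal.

440

22 = (2,6)_8 → 2³ + 6³ = 8 + 216 = 224
224 = (3,4,0)_8 → 3³ + 4³ + 0³ = 27 + 64 + 0 = 91
91 = (1,3,3)_8 → 1³ + 3³ + 3³ = 1 + 27 + 27 = 55
55 = (6,7)_8 → 6³ + 7³ = 216 + 343 = 559
559 = (1,0,5,7)_8 → 1³ + 0³ + 5³ + 7³ = 1 + 0 + 125 + 343 = 469
469 = (7,2,5)_8 → 7³ + 2³ + 5³ = 343 + 8 + 125 = 476
476 = (7,3,4)_8 → 7³ + 3³ + 4³ = 343 + 27 + 64 = 434
434 = (6,6,2)_8 → 6³ + 6³ + 2³ = 216 + 216 + 8 = 440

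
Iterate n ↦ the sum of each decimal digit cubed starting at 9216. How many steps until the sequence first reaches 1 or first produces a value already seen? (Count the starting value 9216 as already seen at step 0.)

7

9216 → 954
954 → 918
918 → 1242
1242 → 81
81 → 513
513 → 153
153 → 153  — 153 repeats.
That took 7 steps.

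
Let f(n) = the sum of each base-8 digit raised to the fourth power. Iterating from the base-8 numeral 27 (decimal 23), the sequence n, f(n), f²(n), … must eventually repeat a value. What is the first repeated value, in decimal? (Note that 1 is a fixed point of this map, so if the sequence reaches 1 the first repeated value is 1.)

1

23 = (2,7)_8 → 2417
2417 = (4,5,6,1)_8 → 2178
2178 = (4,2,0,2)_8 → 288
288 = (4,4,0)_8 → 512
512 = (1,0,0,0)_8 → 1  — reached the fixed point 1.
1 → 1, so 1 is the first repeated value.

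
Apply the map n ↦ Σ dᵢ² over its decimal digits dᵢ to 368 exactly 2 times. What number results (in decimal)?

368 → 3² + 6² + 8² = 9 + 36 + 64 = 109
109 → 1² + 0² + 9² = 1 + 0 + 81 = 82

82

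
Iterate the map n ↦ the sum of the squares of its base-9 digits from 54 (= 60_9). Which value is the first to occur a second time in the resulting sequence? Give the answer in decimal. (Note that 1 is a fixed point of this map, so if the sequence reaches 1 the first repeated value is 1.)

50

54 = (6,0)_9 → 6² + 0² = 36 + 0 = 36
36 = (4,0)_9 → 4² + 0² = 16 + 0 = 16
16 = (1,7)_9 → 1² + 7² = 1 + 49 = 50
50 = (5,5)_9 → 5² + 5² = 25 + 25 = 50  — 50 already appeared earlier.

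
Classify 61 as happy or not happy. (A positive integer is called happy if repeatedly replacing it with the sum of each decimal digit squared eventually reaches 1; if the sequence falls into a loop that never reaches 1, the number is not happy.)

61 → 6² + 1² = 37
37 → 3² + 7² = 58
58 → 5² + 8² = 89
89 → 8² + 9² = 145
145 → 1² + 4² + 5² = 42
42 → 4² + 2² = 20
20 → 2² + 0² = 4
4 → 4² = 16
16 → 1² + 6² = 37  — 37 already seen; the sequence cycles without reaching 1.

not happy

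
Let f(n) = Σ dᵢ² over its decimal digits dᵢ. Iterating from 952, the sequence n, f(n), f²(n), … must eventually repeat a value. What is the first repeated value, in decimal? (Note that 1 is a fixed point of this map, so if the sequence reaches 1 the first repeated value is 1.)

4

952 → 110
110 → 2
2 → 4
4 → 16
16 → 37
37 → 58
58 → 89
89 → 145
145 → 42
42 → 20
20 → 4  — 4 already appeared earlier.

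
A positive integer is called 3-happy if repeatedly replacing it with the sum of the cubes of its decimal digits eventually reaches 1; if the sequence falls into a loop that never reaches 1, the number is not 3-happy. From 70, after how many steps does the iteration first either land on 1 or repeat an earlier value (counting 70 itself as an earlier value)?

7

70 → 7³ + 0³ = 343 + 0 = 343
343 → 3³ + 4³ + 3³ = 27 + 64 + 27 = 118
118 → 1³ + 1³ + 8³ = 1 + 1 + 512 = 514
514 → 5³ + 1³ + 4³ = 125 + 1 + 64 = 190
190 → 1³ + 9³ + 0³ = 1 + 729 + 0 = 730
730 → 7³ + 3³ + 0³ = 343 + 27 + 0 = 370
370 → 3³ + 7³ + 0³ = 27 + 343 + 0 = 370  — 370 repeats.
That took 7 steps.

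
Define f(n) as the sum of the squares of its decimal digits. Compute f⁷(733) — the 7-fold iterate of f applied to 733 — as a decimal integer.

4

733 → 7² + 3² + 3² = 67
67 → 6² + 7² = 85
85 → 8² + 5² = 89
89 → 8² + 9² = 145
145 → 1² + 4² + 5² = 42
42 → 4² + 2² = 20
20 → 2² + 0² = 4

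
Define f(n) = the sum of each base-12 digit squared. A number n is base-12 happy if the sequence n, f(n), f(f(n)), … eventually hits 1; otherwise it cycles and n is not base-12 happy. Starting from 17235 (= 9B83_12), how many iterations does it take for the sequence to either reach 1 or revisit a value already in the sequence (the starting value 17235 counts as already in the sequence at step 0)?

8

17235 = (9,11,8,3)_12 → 275
275 = (1,10,11)_12 → 222
222 = (1,6,6)_12 → 73
73 = (6,1)_12 → 37
37 = (3,1)_12 → 10
10 = (10)_12 → 100
100 = (8,4)_12 → 80
80 = (6,8)_12 → 100  — 100 repeats.
That took 8 steps.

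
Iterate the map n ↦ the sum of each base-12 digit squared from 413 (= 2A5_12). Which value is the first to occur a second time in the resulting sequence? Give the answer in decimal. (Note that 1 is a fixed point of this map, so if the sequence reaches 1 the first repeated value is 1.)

413 = (2,10,5)_12 → 2² + 10² + 5² = 4 + 100 + 25 = 129
129 = (10,9)_12 → 10² + 9² = 100 + 81 = 181
181 = (1,3,1)_12 → 1² + 3² + 1² = 1 + 9 + 1 = 11
11 = (11)_12 → 11² = 121
121 = (10,1)_12 → 10² + 1² = 100 + 1 = 101
101 = (8,5)_12 → 8² + 5² = 64 + 25 = 89
89 = (7,5)_12 → 7² + 5² = 49 + 25 = 74
74 = (6,2)_12 → 6² + 2² = 36 + 4 = 40
40 = (3,4)_12 → 3² + 4² = 9 + 16 = 25
25 = (2,1)_12 → 2² + 1² = 4 + 1 = 5
5 = (5)_12 → 5² = 25  — 25 already appeared earlier.

25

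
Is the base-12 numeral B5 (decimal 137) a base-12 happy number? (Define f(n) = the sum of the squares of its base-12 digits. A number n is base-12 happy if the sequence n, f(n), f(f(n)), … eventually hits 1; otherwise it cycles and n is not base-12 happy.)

137 = (11,5)_12 → 11² + 5² = 121 + 25 = 146
146 = (1,0,2)_12 → 1² + 0² + 2² = 1 + 0 + 4 = 5
5 = (5)_12 → 5² = 25
25 = (2,1)_12 → 2² + 1² = 4 + 1 = 5  — 5 already seen; the sequence cycles without reaching 1.

not base-12 happy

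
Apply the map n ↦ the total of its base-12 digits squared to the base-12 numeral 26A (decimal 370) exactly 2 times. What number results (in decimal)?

185

370 = (2,6,10)_12 → 2² + 6² + 10² = 140
140 = (11,8)_12 → 11² + 8² = 185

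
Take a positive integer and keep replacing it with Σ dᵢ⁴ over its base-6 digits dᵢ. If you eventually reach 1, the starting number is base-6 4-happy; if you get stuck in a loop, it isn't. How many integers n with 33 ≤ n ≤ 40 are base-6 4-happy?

33: 33 → 706 → 419 → 1332 → 2 → 16 → 272 → 99 → 353 → 963 → 609 → 978 → 338 → 114 → 82 → 273 → 164 → 353  — not base-6 4-happy
34: 34 → 881 → 897 → 962 → 544 → 353 → 963 → 609 → 978 → 338 → 114 → 82 → 273 → 164 → 353  — not base-6 4-happy
35: 35 → 1250 → 1153 → 642 → 1266 → 1251 → 1218 → 1331 → 1251  — not base-6 4-happy
36: 36 → 1  — base-6 4-happy
37: 37 → 2 → 16 → 272 → 99 → 353 → 963 → 609 → 978 → 338 → 114 → 82 → 273 → 164 → 353  — not base-6 4-happy
38: 38 → 17 → 641 → 1522 → 259 → 4 → 256 → 258 → 3 → 81 → 98 → 288 → 17  — not base-6 4-happy
39: 39 → 82 → 273 → 164 → 353 → 963 → 609 → 978 → 338 → 114 → 82  — not base-6 4-happy
40: 40 → 257 → 627 → 738 → 178 → 1137 → 788 → 803 → 963 → 609 → 978 → 338 → 114 → 82 → 273 → 164 → 353 → 963  — not base-6 4-happy
base-6 4-happy: 36

1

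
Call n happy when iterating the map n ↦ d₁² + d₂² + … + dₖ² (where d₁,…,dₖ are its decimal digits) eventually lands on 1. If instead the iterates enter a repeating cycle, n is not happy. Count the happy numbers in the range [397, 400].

1

397: 397 → 139 → 91 → 82 → 68 → 100 → 1  (reaches 1)
398: 398 → 154 → 42 → 20 → 4 → 16 → 37 → 58 → 89 → 145 → 42  (repeats 42)
399: 399 → 171 → 51 → 26 → 40 → 16 → 37 → 58 → 89 → 145 → 42 → 20 → 4 → 16  (repeats 16)
400: 400 → 16 → 37 → 58 → 89 → 145 → 42 → 20 → 4 → 16  (repeats 16)
happy: 397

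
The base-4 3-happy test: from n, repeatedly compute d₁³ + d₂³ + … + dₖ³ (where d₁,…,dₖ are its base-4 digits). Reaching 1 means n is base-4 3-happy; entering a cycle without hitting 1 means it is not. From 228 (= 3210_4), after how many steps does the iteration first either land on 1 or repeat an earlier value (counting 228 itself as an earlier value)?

3

228 = (3,2,1,0)_4 → 36
36 = (2,1,0)_4 → 9
9 = (2,1)_4 → 9  — 9 repeats.
That took 3 steps.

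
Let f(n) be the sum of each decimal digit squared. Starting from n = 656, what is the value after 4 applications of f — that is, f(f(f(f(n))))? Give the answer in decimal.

1

656 → 6² + 5² + 6² = 97
97 → 9² + 7² = 130
130 → 1² + 3² + 0² = 10
10 → 1² + 0² = 1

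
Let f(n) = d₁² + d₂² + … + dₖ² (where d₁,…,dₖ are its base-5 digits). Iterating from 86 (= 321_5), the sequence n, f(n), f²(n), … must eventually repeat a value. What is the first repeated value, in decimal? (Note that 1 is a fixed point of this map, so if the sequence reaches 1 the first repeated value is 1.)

86 = (3,2,1)_5 → 3² + 2² + 1² = 14
14 = (2,4)_5 → 2² + 4² = 20
20 = (4,0)_5 → 4² + 0² = 16
16 = (3,1)_5 → 3² + 1² = 10
10 = (2,0)_5 → 2² + 0² = 4
4 = (4)_5 → 4² = 16  — 16 already appeared earlier.

16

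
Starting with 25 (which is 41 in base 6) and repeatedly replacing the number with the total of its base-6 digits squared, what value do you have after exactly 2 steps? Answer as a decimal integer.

25 = (4,1)_6 → 4² + 1² = 17
17 = (2,5)_6 → 2² + 5² = 29

29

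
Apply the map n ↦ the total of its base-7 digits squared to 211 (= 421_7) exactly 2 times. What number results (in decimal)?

211 = (4,2,1)_7 → 4² + 2² + 1² = 21
21 = (3,0)_7 → 3² + 0² = 9

9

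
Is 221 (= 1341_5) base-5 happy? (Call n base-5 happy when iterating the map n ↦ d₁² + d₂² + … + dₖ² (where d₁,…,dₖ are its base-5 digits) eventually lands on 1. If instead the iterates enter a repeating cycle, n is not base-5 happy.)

221 = (1,3,4,1)_5 → 1² + 3² + 4² + 1² = 1 + 9 + 16 + 1 = 27
27 = (1,0,2)_5 → 1² + 0² + 2² = 1 + 0 + 4 = 5
5 = (1,0)_5 → 1² + 0² = 1 + 0 = 1  — reached 1.

base-5 happy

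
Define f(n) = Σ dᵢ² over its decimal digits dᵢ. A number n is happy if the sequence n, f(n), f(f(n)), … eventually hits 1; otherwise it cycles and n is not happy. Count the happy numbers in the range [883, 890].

1

883: 883 → 137 → 59 → 106 → 37 → 58 → 89 → 145 → 42 → 20 → 4 → 16 → 37  — not happy
884: 884 → 144 → 33 → 18 → 65 → 61 → 37 → 58 → 89 → 145 → 42 → 20 → 4 → 16 → 37  — not happy
885: 885 → 153 → 35 → 34 → 25 → 29 → 85 → 89 → 145 → 42 → 20 → 4 → 16 → 37 → 58 → 89  — not happy
886: 886 → 164 → 53 → 34 → 25 → 29 → 85 → 89 → 145 → 42 → 20 → 4 → 16 → 37 → 58 → 89  — not happy
887: 887 → 177 → 99 → 162 → 41 → 17 → 50 → 25 → 29 → 85 → 89 → 145 → 42 → 20 → 4 → 16 → 37 → 58 → 89  — not happy
888: 888 → 192 → 86 → 100 → 1  — happy
889: 889 → 209 → 85 → 89 → 145 → 42 → 20 → 4 → 16 → 37 → 58 → 89  — not happy
890: 890 → 145 → 42 → 20 → 4 → 16 → 37 → 58 → 89 → 145  — not happy
happy: 888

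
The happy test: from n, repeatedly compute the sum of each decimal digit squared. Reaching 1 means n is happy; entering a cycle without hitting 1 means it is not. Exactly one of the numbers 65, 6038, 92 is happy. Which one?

65: 65 → 61 → 37 → 58 → 89 → 145 → 42 → 20 → 4 → 16 → 37  — repeats 37 (not happy)
6038: 6038 → 109 → 82 → 68 → 100 → 1  — reaches 1 (happy)
92: 92 → 85 → 89 → 145 → 42 → 20 → 4 → 16 → 37 → 58 → 89  — repeats 89 (not happy)

6038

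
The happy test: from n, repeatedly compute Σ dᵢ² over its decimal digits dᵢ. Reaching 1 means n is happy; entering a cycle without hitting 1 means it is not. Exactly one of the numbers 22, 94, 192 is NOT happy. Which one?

22

22: 22 → 8 → 64 → 52 → 29 → 85 → 89 → 145 → 42 → 20 → 4 → 16 → 37 → 58 → 89  — repeats 89 (not happy)
94: 94 → 97 → 130 → 10 → 1  — reaches 1 (happy)
192: 192 → 86 → 100 → 1  — reaches 1 (happy)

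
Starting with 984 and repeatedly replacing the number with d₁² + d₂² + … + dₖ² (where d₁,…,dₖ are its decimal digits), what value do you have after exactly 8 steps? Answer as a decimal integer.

20

984 → 9² + 8² + 4² = 81 + 64 + 16 = 161
161 → 1² + 6² + 1² = 1 + 36 + 1 = 38
38 → 3² + 8² = 9 + 64 = 73
73 → 7² + 3² = 49 + 9 = 58
58 → 5² + 8² = 25 + 64 = 89
89 → 8² + 9² = 64 + 81 = 145
145 → 1² + 4² + 5² = 1 + 16 + 25 = 42
42 → 4² + 2² = 16 + 4 = 20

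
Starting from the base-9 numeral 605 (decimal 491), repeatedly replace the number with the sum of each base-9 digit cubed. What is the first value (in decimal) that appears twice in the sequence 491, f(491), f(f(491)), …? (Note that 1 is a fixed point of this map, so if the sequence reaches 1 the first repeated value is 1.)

1

491 = (6,0,5)_9 → 341
341 = (4,1,8)_9 → 577
577 = (7,1,1)_9 → 345
345 = (4,2,3)_9 → 99
99 = (1,2,0)_9 → 9
9 = (1,0)_9 → 1  — reached the fixed point 1.
1 → 1, so 1 is the first repeated value.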